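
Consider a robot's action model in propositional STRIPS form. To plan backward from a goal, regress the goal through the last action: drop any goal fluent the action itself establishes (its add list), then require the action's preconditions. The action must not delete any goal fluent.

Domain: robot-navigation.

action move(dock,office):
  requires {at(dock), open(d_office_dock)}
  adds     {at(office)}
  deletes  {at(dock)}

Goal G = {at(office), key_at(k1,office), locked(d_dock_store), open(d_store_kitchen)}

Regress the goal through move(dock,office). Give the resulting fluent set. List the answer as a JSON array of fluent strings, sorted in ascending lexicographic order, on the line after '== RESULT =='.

Regress:
  G ∩ del = {}  (empty — regression defined)
  G \ add = {at(office), key_at(k1,office), locked(d_dock_store), open(d_store_kitchen)} \ {at(office)} = {key_at(k1,office), locked(d_dock_store), open(d_store_kitchen)}
  ∪ pre   = {key_at(k1,office), locked(d_dock_store), open(d_store_kitchen)} ∪ {at(dock), open(d_office_dock)}
          = {at(dock), key_at(k1,office), locked(d_dock_store), open(d_office_dock), open(d_store_kitchen)}

== RESULT ==
["at(dock)", "key_at(k1,office)", "locked(d_dock_store)", "open(d_office_dock)", "open(d_store_kitchen)"]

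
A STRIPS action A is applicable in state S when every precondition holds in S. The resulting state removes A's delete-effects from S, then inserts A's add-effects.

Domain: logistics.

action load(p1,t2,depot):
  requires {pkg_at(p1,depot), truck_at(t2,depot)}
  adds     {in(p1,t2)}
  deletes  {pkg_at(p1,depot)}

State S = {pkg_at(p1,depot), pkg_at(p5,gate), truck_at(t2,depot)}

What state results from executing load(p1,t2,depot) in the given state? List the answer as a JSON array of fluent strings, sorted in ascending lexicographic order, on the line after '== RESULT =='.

Progress:
  pre ⊆ S: {pkg_at(p1,depot), truck_at(t2,depot)} ⊆ S  — applicable
  S \ del = {pkg_at(p5,gate), truck_at(t2,depot)}
  ∪ add   = {in(p1,t2), pkg_at(p5,gate), truck_at(t2,depot)}

== RESULT ==
["in(p1,t2)", "pkg_at(p5,gate)", "truck_at(t2,depot)"]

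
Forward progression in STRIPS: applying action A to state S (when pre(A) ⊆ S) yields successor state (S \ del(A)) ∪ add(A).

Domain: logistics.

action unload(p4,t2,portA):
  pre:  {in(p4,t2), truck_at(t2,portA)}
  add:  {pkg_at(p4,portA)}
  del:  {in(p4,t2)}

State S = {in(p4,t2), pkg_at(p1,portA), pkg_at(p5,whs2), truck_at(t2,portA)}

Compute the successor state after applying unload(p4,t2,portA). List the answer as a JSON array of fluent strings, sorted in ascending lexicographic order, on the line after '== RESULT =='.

Compute (S \ del) ∪ add:
  pre ⊆ S: {in(p4,t2), truck_at(t2,portA)} ⊆ S  — applicable
  S \ del = {pkg_at(p1,portA), pkg_at(p5,whs2), truck_at(t2,portA)}
  ∪ add   = {pkg_at(p1,portA), pkg_at(p4,portA), pkg_at(p5,whs2), truck_at(t2,portA)}

== RESULT ==
["pkg_at(p1,portA)", "pkg_at(p4,portA)", "pkg_at(p5,whs2)", "truck_at(t2,portA)"]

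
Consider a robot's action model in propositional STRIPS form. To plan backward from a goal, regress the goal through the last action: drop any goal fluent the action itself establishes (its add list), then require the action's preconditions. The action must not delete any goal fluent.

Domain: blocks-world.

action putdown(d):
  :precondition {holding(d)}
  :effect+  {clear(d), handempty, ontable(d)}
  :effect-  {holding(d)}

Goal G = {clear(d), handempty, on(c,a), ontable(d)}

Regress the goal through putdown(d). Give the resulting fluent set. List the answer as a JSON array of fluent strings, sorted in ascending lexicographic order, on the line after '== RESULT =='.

Compute (G \ add) ∪ pre:
  G ∩ del = {}  (empty — regression defined)
  G \ add = {clear(d), handempty, on(c,a), ontable(d)} \ {clear(d), handempty, ontable(d)} = {on(c,a)}
  ∪ pre   = {on(c,a)} ∪ {holding(d)}
          = {holding(d), on(c,a)}

== RESULT ==
["holding(d)", "on(c,a)"]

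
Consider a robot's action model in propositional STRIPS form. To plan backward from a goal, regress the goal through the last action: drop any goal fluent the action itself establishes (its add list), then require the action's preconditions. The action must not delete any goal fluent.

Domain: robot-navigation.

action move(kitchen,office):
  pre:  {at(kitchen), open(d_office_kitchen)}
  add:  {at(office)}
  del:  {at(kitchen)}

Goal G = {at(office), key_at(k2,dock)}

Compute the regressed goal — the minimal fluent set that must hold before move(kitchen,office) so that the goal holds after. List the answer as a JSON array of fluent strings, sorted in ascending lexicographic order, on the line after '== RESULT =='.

Compute (G \ add) ∪ pre:
  G ∩ del = {}  (empty — regression defined)
  G \ add = {at(office), key_at(k2,dock)} \ {at(office)} = {key_at(k2,dock)}
  ∪ pre   = {key_at(k2,dock)} ∪ {at(kitchen), open(d_office_kitchen)}
          = {at(kitchen), key_at(k2,dock), open(d_office_kitchen)}

== RESULT ==
["at(kitchen)", "key_at(k2,dock)", "open(d_office_kitchen)"]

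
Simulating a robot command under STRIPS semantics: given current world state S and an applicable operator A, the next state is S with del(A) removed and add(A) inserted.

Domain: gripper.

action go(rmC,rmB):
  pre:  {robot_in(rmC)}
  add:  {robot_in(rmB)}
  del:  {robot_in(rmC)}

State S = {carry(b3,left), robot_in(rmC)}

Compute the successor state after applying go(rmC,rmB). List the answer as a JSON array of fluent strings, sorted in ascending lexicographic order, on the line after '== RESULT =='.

Progress:
  pre ⊆ S: {robot_in(rmC)} ⊆ S  — applicable
  S \ del = {carry(b3,left)}
  ∪ add   = {carry(b3,left), robot_in(rmB)}

== RESULT ==
["carry(b3,left)", "robot_in(rmB)"]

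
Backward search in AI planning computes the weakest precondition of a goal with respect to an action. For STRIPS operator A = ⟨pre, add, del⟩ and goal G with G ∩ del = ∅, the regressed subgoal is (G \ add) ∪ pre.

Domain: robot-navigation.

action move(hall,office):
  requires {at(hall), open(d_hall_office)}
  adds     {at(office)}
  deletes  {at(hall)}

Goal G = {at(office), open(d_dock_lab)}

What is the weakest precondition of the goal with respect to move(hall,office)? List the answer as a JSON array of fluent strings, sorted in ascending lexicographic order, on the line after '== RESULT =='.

Compute (G \ add) ∪ pre:
  G ∩ del = {}  (empty — regression defined)
  G \ add = {at(office), open(d_dock_lab)} \ {at(office)} = {open(d_dock_lab)}
  ∪ pre   = {open(d_dock_lab)} ∪ {at(hall), open(d_hall_office)}
          = {at(hall), open(d_dock_lab), open(d_hall_office)}

== RESULT ==
["at(hall)", "open(d_dock_lab)", "open(d_hall_office)"]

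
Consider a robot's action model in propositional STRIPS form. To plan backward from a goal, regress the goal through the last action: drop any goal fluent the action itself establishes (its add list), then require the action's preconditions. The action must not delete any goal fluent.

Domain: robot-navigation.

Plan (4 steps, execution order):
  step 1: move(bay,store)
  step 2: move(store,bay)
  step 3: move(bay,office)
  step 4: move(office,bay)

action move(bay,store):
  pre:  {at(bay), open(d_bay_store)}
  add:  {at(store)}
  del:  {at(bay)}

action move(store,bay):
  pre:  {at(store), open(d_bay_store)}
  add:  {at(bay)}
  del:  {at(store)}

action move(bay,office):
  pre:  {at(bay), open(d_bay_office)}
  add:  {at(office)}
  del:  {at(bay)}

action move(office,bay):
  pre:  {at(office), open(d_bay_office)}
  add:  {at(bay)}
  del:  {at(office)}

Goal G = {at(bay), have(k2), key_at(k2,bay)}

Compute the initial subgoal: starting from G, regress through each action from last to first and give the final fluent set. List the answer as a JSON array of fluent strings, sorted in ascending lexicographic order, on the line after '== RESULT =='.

Work backward from the goal:
  through step 4 (move(office,bay)): drop {at(bay)}, keep {have(k2), key_at(k2,bay)}, require {at(office), open(d_bay_office)}
    → {at(office), have(k2), key_at(k2,bay), open(d_bay_office)}
  through step 3 (move(bay,office)): drop {at(office)}, keep {have(k2), key_at(k2,bay), open(d_bay_office)}, require {at(bay), open(d_bay_office)}
    → {at(bay), have(k2), key_at(k2,bay), open(d_bay_office)}
  through step 2 (move(store,bay)): drop {at(bay)}, keep {have(k2), key_at(k2,bay), open(d_bay_office)}, require {at(store), open(d_bay_store)}
    → {at(store), have(k2), key_at(k2,bay), open(d_bay_office), open(d_bay_store)}
  through step 1 (move(bay,store)): drop {at(store)}, keep {have(k2), key_at(k2,bay), open(d_bay_office), open(d_bay_store)}, require {at(bay), open(d_bay_store)}
    → {at(bay), have(k2), key_at(k2,bay), open(d_bay_office), open(d_bay_store)}

== RESULT ==
["at(bay)", "have(k2)", "key_at(k2,bay)", "open(d_bay_office)", "open(d_bay_store)"]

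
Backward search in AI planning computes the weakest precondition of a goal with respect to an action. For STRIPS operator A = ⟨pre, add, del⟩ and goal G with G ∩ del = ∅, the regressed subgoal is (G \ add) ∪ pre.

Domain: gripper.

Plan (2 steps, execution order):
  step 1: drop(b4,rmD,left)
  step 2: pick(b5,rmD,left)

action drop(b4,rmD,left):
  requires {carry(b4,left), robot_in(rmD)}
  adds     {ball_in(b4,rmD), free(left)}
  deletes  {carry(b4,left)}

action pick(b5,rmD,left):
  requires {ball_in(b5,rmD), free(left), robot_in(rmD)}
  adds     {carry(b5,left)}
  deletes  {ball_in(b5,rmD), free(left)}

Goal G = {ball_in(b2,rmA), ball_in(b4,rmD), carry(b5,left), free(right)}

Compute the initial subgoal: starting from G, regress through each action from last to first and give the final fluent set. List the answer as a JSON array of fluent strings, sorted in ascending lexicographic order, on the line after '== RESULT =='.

Regress step by step:
  through step 2 (pick(b5,rmD,left)): drop {carry(b5,left)}, keep {ball_in(b2,rmA), ball_in(b4,rmD), free(right)}, require {ball_in(b5,rmD), free(left), robot_in(rmD)}
    → {ball_in(b2,rmA), ball_in(b4,rmD), ball_in(b5,rmD), free(left), free(right), robot_in(rmD)}
  through step 1 (drop(b4,rmD,left)): drop {ball_in(b4,rmD), free(left)}, keep {ball_in(b2,rmA), ball_in(b5,rmD), free(right), robot_in(rmD)}, require {carry(b4,left), robot_in(rmD)}
    → {ball_in(b2,rmA), ball_in(b5,rmD), carry(b4,left), free(right), robot_in(rmD)}

== RESULT ==
["ball_in(b2,rmA)", "ball_in(b5,rmD)", "carry(b4,left)", "free(right)", "robot_in(rmD)"]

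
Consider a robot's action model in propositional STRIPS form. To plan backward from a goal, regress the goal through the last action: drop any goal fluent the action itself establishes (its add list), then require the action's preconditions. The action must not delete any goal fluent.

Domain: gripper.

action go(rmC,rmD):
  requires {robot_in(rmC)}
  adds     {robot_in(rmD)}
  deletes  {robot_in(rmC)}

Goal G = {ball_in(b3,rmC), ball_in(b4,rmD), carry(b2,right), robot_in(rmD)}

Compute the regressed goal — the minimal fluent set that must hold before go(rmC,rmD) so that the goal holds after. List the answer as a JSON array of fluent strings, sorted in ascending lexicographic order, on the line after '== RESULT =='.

Regress:
  G ∩ del = {}  (empty — regression defined)
  G \ add = {ball_in(b3,rmC), ball_in(b4,rmD), carry(b2,right), robot_in(rmD)} \ {robot_in(rmD)} = {ball_in(b3,rmC), ball_in(b4,rmD), carry(b2,right)}
  ∪ pre   = {ball_in(b3,rmC), ball_in(b4,rmD), carry(b2,right)} ∪ {robot_in(rmC)}
          = {ball_in(b3,rmC), ball_in(b4,rmD), carry(b2,right), robot_in(rmC)}

== RESULT ==
["ball_in(b3,rmC)", "ball_in(b4,rmD)", "carry(b2,right)", "robot_in(rmC)"]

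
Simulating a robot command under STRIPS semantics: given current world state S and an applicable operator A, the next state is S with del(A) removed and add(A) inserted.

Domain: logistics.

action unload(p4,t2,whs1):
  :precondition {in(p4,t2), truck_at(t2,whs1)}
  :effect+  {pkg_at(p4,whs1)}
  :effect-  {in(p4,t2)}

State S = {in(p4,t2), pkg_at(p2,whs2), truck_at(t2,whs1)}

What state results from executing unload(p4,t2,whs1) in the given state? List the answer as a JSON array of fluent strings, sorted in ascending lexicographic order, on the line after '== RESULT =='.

Progress:
  pre ⊆ S: {in(p4,t2), truck_at(t2,whs1)} ⊆ S  — applicable
  S \ del = {pkg_at(p2,whs2), truck_at(t2,whs1)}
  ∪ add   = {pkg_at(p2,whs2), pkg_at(p4,whs1), truck_at(t2,whs1)}

== RESULT ==
["pkg_at(p2,whs2)", "pkg_at(p4,whs1)", "truck_at(t2,whs1)"]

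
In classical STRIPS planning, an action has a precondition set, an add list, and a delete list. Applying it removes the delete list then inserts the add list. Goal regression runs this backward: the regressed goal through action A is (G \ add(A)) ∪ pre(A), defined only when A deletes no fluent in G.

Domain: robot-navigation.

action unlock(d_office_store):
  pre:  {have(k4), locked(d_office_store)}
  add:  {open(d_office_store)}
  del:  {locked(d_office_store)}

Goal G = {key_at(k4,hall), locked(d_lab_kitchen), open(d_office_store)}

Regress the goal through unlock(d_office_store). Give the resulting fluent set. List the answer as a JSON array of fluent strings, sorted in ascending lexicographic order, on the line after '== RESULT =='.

Regress:
  G ∩ del = {}  (empty — regression defined)
  G \ add = {key_at(k4,hall), locked(d_lab_kitchen), open(d_office_store)} \ {open(d_office_store)} = {key_at(k4,hall), locked(d_lab_kitchen)}
  ∪ pre   = {key_at(k4,hall), locked(d_lab_kitchen)} ∪ {have(k4), locked(d_office_store)}
          = {have(k4), key_at(k4,hall), locked(d_lab_kitchen), locked(d_office_store)}

== RESULT ==
["have(k4)", "key_at(k4,hall)", "locked(d_lab_kitchen)", "locked(d_office_store)"]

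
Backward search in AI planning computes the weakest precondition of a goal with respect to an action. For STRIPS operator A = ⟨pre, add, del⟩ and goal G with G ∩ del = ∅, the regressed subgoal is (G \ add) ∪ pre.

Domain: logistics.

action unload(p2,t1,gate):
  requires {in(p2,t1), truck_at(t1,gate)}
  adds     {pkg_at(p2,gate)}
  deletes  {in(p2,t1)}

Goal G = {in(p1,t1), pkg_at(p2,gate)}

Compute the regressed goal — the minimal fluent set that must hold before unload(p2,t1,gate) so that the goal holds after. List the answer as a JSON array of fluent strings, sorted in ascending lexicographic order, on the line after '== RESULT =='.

Regress:
  G ∩ del = {}  (empty — regression defined)
  G \ add = {in(p1,t1), pkg_at(p2,gate)} \ {pkg_at(p2,gate)} = {in(p1,t1)}
  ∪ pre   = {in(p1,t1)} ∪ {in(p2,t1), truck_at(t1,gate)}
          = {in(p1,t1), in(p2,t1), truck_at(t1,gate)}

== RESULT ==
["in(p1,t1)", "in(p2,t1)", "truck_at(t1,gate)"]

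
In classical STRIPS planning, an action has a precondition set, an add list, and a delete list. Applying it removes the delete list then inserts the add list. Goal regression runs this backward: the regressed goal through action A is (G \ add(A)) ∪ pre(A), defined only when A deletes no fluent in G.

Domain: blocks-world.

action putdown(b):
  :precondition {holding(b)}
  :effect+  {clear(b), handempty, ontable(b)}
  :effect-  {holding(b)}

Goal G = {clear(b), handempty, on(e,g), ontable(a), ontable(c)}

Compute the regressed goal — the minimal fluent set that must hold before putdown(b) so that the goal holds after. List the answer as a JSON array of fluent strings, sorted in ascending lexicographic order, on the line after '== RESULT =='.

Regress:
  G ∩ del = {}  (empty — regression defined)
  G \ add = {clear(b), handempty, on(e,g), ontable(a), ontable(c)} \ {clear(b), handempty, ontable(b)} = {on(e,g), ontable(a), ontable(c)}
  ∪ pre   = {on(e,g), ontable(a), ontable(c)} ∪ {holding(b)}
          = {holding(b), on(e,g), ontable(a), ontable(c)}

== RESULT ==
["holding(b)", "on(e,g)", "ontable(a)", "ontable(c)"]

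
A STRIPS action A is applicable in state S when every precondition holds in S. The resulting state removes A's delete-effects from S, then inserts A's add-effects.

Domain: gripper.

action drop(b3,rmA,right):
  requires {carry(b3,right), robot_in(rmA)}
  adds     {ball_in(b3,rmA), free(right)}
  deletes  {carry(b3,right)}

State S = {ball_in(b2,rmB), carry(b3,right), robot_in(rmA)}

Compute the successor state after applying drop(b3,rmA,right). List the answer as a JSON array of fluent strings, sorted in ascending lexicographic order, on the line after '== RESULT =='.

Progress:
  pre ⊆ S: {carry(b3,right), robot_in(rmA)} ⊆ S  — applicable
  S \ del = {ball_in(b2,rmB), robot_in(rmA)}
  ∪ add   = {ball_in(b2,rmB), ball_in(b3,rmA), free(right), robot_in(rmA)}

== RESULT ==
["ball_in(b2,rmB)", "ball_in(b3,rmA)", "free(right)", "robot_in(rmA)"]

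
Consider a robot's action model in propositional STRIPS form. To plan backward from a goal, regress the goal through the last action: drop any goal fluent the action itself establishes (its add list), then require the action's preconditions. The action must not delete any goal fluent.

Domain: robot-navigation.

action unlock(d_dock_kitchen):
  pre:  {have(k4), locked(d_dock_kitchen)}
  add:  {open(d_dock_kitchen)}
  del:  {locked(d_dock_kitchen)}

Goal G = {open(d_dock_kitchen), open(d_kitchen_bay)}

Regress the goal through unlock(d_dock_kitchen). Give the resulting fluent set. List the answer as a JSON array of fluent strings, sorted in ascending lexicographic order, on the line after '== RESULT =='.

Regress:
  G ∩ del = {}  (empty — regression defined)
  G \ add = {open(d_dock_kitchen), open(d_kitchen_bay)} \ {open(d_dock_kitchen)} = {open(d_kitchen_bay)}
  ∪ pre   = {open(d_kitchen_bay)} ∪ {have(k4), locked(d_dock_kitchen)}
          = {have(k4), locked(d_dock_kitchen), open(d_kitchen_bay)}

== RESULT ==
["have(k4)", "locked(d_dock_kitchen)", "open(d_kitchen_bay)"]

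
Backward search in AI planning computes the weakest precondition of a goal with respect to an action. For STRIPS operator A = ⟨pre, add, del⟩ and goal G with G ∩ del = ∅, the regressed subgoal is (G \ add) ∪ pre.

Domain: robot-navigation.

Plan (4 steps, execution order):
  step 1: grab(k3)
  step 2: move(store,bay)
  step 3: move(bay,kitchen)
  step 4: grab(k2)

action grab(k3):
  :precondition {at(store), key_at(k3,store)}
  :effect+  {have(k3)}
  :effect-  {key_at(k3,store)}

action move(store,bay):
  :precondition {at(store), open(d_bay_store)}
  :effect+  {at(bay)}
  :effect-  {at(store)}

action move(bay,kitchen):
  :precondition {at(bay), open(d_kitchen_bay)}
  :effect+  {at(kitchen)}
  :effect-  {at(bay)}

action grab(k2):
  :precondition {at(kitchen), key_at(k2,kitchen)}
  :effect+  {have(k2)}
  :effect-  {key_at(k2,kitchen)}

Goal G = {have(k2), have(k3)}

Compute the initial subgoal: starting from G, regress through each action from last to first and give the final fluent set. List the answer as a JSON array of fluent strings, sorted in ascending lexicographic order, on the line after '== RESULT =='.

Regress step by step:
  through step 4 (grab(k2)): drop {have(k2)}, keep {have(k3)}, require {at(kitchen), key_at(k2,kitchen)}
    → {at(kitchen), have(k3), key_at(k2,kitchen)}
  through step 3 (move(bay,kitchen)): drop {at(kitchen)}, keep {have(k3), key_at(k2,kitchen)}, require {at(bay), open(d_kitchen_bay)}
    → {at(bay), have(k3), key_at(k2,kitchen), open(d_kitchen_bay)}
  through step 2 (move(store,bay)): drop {at(bay)}, keep {have(k3), key_at(k2,kitchen), open(d_kitchen_bay)}, require {at(store), open(d_bay_store)}
    → {at(store), have(k3), key_at(k2,kitchen), open(d_bay_store), open(d_kitchen_bay)}
  through step 1 (grab(k3)): drop {have(k3)}, keep {at(store), key_at(k2,kitchen), open(d_bay_store), open(d_kitchen_bay)}, require {at(store), key_at(k3,store)}
    → {at(store), key_at(k2,kitchen), key_at(k3,store), open(d_bay_store), open(d_kitchen_bay)}

== RESULT ==
["at(store)", "key_at(k2,kitchen)", "key_at(k3,store)", "open(d_bay_store)", "open(d_kitchen_bay)"]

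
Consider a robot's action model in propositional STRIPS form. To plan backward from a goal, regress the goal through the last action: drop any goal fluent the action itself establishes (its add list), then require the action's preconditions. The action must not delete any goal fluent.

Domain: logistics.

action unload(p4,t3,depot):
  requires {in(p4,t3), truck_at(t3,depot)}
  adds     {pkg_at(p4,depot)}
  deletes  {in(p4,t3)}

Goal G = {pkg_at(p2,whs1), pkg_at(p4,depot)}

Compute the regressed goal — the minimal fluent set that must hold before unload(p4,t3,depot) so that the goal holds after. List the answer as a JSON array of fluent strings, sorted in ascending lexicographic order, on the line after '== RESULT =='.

Regress:
  G ∩ del = {}  (empty — regression defined)
  G \ add = {pkg_at(p2,whs1), pkg_at(p4,depot)} \ {pkg_at(p4,depot)} = {pkg_at(p2,whs1)}
  ∪ pre   = {pkg_at(p2,whs1)} ∪ {in(p4,t3), truck_at(t3,depot)}
          = {in(p4,t3), pkg_at(p2,whs1), truck_at(t3,depot)}

== RESULT ==
["in(p4,t3)", "pkg_at(p2,whs1)", "truck_at(t3,depot)"]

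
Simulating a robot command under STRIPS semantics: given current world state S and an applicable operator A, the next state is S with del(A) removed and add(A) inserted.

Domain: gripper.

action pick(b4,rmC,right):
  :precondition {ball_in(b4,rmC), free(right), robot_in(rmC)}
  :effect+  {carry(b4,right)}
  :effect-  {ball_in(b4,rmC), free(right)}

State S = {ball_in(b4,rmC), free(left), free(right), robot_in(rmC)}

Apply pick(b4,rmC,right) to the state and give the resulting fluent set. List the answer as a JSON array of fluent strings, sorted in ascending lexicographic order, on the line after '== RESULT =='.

Progress:
  pre ⊆ S: {ball_in(b4,rmC), free(right), robot_in(rmC)} ⊆ S  — applicable
  S \ del = {free(left), robot_in(rmC)}
  ∪ add   = {carry(b4,right), free(left), robot_in(rmC)}

== RESULT ==
["carry(b4,right)", "free(left)", "robot_in(rmC)"]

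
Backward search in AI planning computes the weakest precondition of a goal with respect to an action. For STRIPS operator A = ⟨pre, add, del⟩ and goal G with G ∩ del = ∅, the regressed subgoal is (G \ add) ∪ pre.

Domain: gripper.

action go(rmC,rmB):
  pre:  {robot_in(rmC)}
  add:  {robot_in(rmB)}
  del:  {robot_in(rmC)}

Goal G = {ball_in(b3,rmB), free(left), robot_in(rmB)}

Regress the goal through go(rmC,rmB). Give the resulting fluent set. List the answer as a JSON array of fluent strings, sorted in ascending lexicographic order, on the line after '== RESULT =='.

Compute (G \ add) ∪ pre:
  G ∩ del = {}  (empty — regression defined)
  G \ add = {ball_in(b3,rmB), free(left), robot_in(rmB)} \ {robot_in(rmB)} = {ball_in(b3,rmB), free(left)}
  ∪ pre   = {ball_in(b3,rmB), free(left)} ∪ {robot_in(rmC)}
          = {ball_in(b3,rmB), free(left), robot_in(rmC)}

== RESULT ==
["ball_in(b3,rmB)", "free(left)", "robot_in(rmC)"]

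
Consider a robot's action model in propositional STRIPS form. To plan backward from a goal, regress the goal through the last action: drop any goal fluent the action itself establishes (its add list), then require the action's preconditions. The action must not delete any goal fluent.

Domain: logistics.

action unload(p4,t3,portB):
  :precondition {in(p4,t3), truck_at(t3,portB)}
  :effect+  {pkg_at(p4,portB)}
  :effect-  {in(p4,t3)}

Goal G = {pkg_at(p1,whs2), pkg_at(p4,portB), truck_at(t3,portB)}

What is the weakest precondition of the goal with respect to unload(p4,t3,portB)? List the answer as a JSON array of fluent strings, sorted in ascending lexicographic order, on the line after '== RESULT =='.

Compute (G \ add) ∪ pre:
  G ∩ del = {}  (empty — regression defined)
  G \ add = {pkg_at(p1,whs2), pkg_at(p4,portB), truck_at(t3,portB)} \ {pkg_at(p4,portB)} = {pkg_at(p1,whs2), truck_at(t3,portB)}
  ∪ pre   = {pkg_at(p1,whs2), truck_at(t3,portB)} ∪ {in(p4,t3), truck_at(t3,portB)}
          = {in(p4,t3), pkg_at(p1,whs2), truck_at(t3,portB)}

== RESULT ==
["in(p4,t3)", "pkg_at(p1,whs2)", "truck_at(t3,portB)"]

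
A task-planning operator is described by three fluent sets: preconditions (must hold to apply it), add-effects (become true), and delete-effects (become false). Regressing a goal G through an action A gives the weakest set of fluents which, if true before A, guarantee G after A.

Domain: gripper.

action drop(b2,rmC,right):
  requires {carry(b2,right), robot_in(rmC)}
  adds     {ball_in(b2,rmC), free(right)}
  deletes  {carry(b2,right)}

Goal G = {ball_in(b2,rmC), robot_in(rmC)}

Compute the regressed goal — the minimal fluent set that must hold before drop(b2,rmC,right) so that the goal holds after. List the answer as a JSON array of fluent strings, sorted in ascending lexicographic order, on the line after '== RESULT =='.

Compute (G \ add) ∪ pre:
  G ∩ del = {}  (empty — regression defined)
  G \ add = {ball_in(b2,rmC), robot_in(rmC)} \ {ball_in(b2,rmC), free(right)} = {robot_in(rmC)}
  ∪ pre   = {robot_in(rmC)} ∪ {carry(b2,right), robot_in(rmC)}
          = {carry(b2,right), robot_in(rmC)}

== RESULT ==
["carry(b2,right)", "robot_in(rmC)"]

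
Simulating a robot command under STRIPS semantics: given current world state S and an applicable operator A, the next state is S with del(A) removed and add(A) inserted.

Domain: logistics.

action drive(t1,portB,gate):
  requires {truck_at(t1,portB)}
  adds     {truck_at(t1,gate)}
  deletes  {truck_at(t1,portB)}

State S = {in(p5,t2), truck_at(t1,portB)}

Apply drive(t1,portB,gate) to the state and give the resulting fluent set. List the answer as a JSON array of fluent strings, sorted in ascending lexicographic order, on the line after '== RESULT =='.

Progress:
  pre ⊆ S: {truck_at(t1,portB)} ⊆ S  — applicable
  S \ del = {in(p5,t2)}
  ∪ add   = {in(p5,t2), truck_at(t1,gate)}

== RESULT ==
["in(p5,t2)", "truck_at(t1,gate)"]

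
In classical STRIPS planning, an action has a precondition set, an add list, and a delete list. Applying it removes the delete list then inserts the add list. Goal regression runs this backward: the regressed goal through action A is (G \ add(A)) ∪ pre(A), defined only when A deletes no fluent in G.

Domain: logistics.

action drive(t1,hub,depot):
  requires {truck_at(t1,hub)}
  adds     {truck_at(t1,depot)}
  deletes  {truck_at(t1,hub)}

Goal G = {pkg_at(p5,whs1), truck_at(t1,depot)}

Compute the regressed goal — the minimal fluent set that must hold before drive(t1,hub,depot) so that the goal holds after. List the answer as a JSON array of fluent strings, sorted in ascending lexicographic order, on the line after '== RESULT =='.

Regress:
  G ∩ del = {}  (empty — regression defined)
  G \ add = {pkg_at(p5,whs1), truck_at(t1,depot)} \ {truck_at(t1,depot)} = {pkg_at(p5,whs1)}
  ∪ pre   = {pkg_at(p5,whs1)} ∪ {truck_at(t1,hub)}
          = {pkg_at(p5,whs1), truck_at(t1,hub)}

== RESULT ==
["pkg_at(p5,whs1)", "truck_at(t1,hub)"]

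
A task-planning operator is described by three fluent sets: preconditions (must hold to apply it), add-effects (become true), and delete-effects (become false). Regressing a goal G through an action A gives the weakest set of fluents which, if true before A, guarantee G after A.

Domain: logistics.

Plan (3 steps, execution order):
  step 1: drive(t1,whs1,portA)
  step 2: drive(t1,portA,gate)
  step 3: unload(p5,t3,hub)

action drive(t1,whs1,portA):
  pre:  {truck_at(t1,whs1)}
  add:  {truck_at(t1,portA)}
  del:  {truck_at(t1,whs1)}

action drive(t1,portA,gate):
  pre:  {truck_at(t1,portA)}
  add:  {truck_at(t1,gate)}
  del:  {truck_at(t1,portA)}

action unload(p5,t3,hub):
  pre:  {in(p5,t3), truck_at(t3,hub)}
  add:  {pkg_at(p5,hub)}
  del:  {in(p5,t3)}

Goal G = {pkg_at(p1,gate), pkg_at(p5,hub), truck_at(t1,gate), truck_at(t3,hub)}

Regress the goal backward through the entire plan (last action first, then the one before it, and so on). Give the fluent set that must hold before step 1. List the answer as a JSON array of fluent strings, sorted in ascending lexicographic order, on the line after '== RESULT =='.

Work backward from the goal:
  through step 3 (unload(p5,t3,hub)): drop {pkg_at(p5,hub)}, keep {pkg_at(p1,gate), truck_at(t1,gate), truck_at(t3,hub)}, require {in(p5,t3), truck_at(t3,hub)}
    → {in(p5,t3), pkg_at(p1,gate), truck_at(t1,gate), truck_at(t3,hub)}
  through step 2 (drive(t1,portA,gate)): drop {truck_at(t1,gate)}, keep {in(p5,t3), pkg_at(p1,gate), truck_at(t3,hub)}, require {truck_at(t1,portA)}
    → {in(p5,t3), pkg_at(p1,gate), truck_at(t1,portA), truck_at(t3,hub)}
  through step 1 (drive(t1,whs1,portA)): drop {truck_at(t1,portA)}, keep {in(p5,t3), pkg_at(p1,gate), truck_at(t3,hub)}, require {truck_at(t1,whs1)}
    → {in(p5,t3), pkg_at(p1,gate), truck_at(t1,whs1), truck_at(t3,hub)}

== RESULT ==
["in(p5,t3)", "pkg_at(p1,gate)", "truck_at(t1,whs1)", "truck_at(t3,hub)"]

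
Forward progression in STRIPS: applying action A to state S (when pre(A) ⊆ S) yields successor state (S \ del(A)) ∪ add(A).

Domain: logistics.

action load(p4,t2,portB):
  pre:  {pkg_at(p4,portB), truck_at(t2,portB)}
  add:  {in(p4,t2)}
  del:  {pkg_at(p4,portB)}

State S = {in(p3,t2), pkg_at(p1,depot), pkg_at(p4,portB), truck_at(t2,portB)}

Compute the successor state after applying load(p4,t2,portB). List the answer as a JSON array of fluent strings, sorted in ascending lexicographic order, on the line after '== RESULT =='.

Compute (S \ del) ∪ add:
  pre ⊆ S: {pkg_at(p4,portB), truck_at(t2,portB)} ⊆ S  — applicable
  S \ del = {in(p3,t2), pkg_at(p1,depot), truck_at(t2,portB)}
  ∪ add   = {in(p3,t2), in(p4,t2), pkg_at(p1,depot), truck_at(t2,portB)}

== RESULT ==
["in(p3,t2)", "in(p4,t2)", "pkg_at(p1,depot)", "truck_at(t2,portB)"]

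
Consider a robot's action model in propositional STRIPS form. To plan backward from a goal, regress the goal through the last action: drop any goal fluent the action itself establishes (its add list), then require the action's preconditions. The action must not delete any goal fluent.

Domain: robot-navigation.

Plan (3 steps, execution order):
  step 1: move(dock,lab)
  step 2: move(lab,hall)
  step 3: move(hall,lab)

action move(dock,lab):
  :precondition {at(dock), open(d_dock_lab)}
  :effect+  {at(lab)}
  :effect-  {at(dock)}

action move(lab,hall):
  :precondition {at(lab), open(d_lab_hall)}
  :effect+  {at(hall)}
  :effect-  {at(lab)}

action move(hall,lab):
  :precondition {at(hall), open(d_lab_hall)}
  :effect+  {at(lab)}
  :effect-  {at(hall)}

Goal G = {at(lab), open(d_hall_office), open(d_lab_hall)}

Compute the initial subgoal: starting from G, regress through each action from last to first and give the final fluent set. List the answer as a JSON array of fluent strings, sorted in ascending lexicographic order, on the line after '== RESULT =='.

Regress step by step:
  through step 3 (move(hall,lab)): drop {at(lab)}, keep {open(d_hall_office), open(d_lab_hall)}, require {at(hall), open(d_lab_hall)}
    → {at(hall), open(d_hall_office), open(d_lab_hall)}
  through step 2 (move(lab,hall)): drop {at(hall)}, keep {open(d_hall_office), open(d_lab_hall)}, require {at(lab), open(d_lab_hall)}
    → {at(lab), open(d_hall_office), open(d_lab_hall)}
  through step 1 (move(dock,lab)): drop {at(lab)}, keep {open(d_hall_office), open(d_lab_hall)}, require {at(dock), open(d_dock_lab)}
    → {at(dock), open(d_dock_lab), open(d_hall_office), open(d_lab_hall)}

== RESULT ==
["at(dock)", "open(d_dock_lab)", "open(d_hall_office)", "open(d_lab_hall)"]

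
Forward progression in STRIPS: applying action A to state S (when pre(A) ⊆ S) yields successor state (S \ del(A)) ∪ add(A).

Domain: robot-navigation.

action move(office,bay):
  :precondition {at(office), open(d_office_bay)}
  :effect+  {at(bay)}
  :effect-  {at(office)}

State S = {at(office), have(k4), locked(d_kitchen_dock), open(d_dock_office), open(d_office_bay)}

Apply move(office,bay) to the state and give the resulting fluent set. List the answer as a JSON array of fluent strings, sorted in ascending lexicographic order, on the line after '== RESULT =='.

Compute (S \ del) ∪ add:
  pre ⊆ S: {at(office), open(d_office_bay)} ⊆ S  — applicable
  S \ del = {have(k4), locked(d_kitchen_dock), open(d_dock_office), open(d_office_bay)}
  ∪ add   = {at(bay), have(k4), locked(d_kitchen_dock), open(d_dock_office), open(d_office_bay)}

== RESULT ==
["at(bay)", "have(k4)", "locked(d_kitchen_dock)", "open(d_dock_office)", "open(d_office_bay)"]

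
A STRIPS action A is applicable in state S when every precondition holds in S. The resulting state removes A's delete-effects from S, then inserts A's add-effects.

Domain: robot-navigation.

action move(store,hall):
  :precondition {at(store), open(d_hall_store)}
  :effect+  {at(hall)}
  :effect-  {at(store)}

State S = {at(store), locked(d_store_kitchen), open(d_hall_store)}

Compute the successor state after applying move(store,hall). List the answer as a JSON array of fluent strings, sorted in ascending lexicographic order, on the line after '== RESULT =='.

Compute (S \ del) ∪ add:
  pre ⊆ S: {at(store), open(d_hall_store)} ⊆ S  — applicable
  S \ del = {locked(d_store_kitchen), open(d_hall_store)}
  ∪ add   = {at(hall), locked(d_store_kitchen), open(d_hall_store)}

== RESULT ==
["at(hall)", "locked(d_store_kitchen)", "open(d_hall_store)"]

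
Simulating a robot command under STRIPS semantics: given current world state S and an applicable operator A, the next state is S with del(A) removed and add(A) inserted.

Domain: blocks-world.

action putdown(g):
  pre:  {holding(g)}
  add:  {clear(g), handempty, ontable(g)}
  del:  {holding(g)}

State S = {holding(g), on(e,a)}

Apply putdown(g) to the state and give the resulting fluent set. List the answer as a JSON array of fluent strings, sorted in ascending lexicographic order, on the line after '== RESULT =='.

Progress:
  pre ⊆ S: {holding(g)} ⊆ S  — applicable
  S \ del = {on(e,a)}
  ∪ add   = {clear(g), handempty, on(e,a), ontable(g)}

== RESULT ==
["clear(g)", "handempty", "on(e,a)", "ontable(g)"]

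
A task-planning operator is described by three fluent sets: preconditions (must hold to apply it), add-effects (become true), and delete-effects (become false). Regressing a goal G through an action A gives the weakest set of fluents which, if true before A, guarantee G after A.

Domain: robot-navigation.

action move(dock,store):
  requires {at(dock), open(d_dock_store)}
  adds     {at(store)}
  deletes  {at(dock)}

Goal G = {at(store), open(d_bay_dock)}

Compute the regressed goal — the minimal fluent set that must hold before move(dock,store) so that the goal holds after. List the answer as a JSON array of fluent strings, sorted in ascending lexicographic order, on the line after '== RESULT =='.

Regress:
  G ∩ del = {}  (empty — regression defined)
  G \ add = {at(store), open(d_bay_dock)} \ {at(store)} = {open(d_bay_dock)}
  ∪ pre   = {open(d_bay_dock)} ∪ {at(dock), open(d_dock_store)}
          = {at(dock), open(d_bay_dock), open(d_dock_store)}

== RESULT ==
["at(dock)", "open(d_bay_dock)", "open(d_dock_store)"]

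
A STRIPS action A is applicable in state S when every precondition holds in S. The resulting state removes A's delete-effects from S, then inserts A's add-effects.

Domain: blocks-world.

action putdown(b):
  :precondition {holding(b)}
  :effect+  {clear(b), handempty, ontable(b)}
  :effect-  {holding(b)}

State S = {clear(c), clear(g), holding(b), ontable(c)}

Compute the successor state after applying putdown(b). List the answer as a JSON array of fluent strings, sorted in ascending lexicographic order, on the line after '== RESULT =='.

Progress:
  pre ⊆ S: {holding(b)} ⊆ S  — applicable
  S \ del = {clear(c), clear(g), ontable(c)}
  ∪ add   = {clear(b), clear(c), clear(g), handempty, ontable(b), ontable(c)}

== RESULT ==
["clear(b)", "clear(c)", "clear(g)", "handempty", "ontable(b)", "ontable(c)"]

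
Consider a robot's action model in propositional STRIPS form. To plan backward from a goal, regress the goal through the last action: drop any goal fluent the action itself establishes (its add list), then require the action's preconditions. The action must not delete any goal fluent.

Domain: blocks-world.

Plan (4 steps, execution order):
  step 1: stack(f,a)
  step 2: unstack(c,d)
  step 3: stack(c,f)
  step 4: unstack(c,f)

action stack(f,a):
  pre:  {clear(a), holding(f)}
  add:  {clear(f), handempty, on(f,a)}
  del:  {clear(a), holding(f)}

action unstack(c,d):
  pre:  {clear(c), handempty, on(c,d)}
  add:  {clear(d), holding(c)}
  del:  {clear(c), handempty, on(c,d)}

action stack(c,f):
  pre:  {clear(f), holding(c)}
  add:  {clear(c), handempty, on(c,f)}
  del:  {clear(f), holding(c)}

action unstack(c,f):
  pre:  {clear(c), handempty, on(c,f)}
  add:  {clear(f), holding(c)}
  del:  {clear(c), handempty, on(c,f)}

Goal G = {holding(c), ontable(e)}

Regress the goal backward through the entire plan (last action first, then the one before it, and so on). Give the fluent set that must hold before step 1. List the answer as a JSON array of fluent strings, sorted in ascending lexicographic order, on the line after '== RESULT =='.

Regress step by step:
  through step 4 (unstack(c,f)): drop {holding(c)}, keep {ontable(e)}, require {clear(c), handempty, on(c,f)}
    → {clear(c), handempty, on(c,f), ontable(e)}
  through step 3 (stack(c,f)): drop {clear(c), handempty, on(c,f)}, keep {ontable(e)}, require {clear(f), holding(c)}
    → {clear(f), holding(c), ontable(e)}
  through step 2 (unstack(c,d)): drop {holding(c)}, keep {clear(f), ontable(e)}, require {clear(c), handempty, on(c,d)}
    → {clear(c), clear(f), handempty, on(c,d), ontable(e)}
  through step 1 (stack(f,a)): drop {clear(f), handempty}, keep {clear(c), on(c,d), ontable(e)}, require {clear(a), holding(f)}
    → {clear(a), clear(c), holding(f), on(c,d), ontable(e)}

== RESULT ==
["clear(a)", "clear(c)", "holding(f)", "on(c,d)", "ontable(e)"]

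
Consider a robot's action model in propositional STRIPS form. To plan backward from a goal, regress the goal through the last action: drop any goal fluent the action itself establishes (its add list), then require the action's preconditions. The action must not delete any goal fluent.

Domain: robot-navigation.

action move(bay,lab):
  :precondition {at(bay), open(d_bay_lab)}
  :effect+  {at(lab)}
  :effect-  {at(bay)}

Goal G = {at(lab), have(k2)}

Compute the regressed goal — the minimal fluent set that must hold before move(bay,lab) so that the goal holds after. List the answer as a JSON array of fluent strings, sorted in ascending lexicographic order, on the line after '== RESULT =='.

Compute (G \ add) ∪ pre:
  G ∩ del = {}  (empty — regression defined)
  G \ add = {at(lab), have(k2)} \ {at(lab)} = {have(k2)}
  ∪ pre   = {have(k2)} ∪ {at(bay), open(d_bay_lab)}
          = {at(bay), have(k2), open(d_bay_lab)}

== RESULT ==
["at(bay)", "have(k2)", "open(d_bay_lab)"]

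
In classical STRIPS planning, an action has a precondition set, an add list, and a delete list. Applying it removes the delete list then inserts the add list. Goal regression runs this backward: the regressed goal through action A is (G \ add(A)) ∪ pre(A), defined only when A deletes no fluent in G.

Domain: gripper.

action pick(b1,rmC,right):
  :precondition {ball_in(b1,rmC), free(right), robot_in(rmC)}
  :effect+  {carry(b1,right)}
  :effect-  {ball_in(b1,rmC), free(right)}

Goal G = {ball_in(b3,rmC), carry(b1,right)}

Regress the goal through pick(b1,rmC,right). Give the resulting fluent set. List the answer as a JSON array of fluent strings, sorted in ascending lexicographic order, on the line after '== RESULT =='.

Regress:
  G ∩ del = {}  (empty — regression defined)
  G \ add = {ball_in(b3,rmC), carry(b1,right)} \ {carry(b1,right)} = {ball_in(b3,rmC)}
  ∪ pre   = {ball_in(b3,rmC)} ∪ {ball_in(b1,rmC), free(right), robot_in(rmC)}
          = {ball_in(b1,rmC), ball_in(b3,rmC), free(right), robot_in(rmC)}

== RESULT ==
["ball_in(b1,rmC)", "ball_in(b3,rmC)", "free(right)", "robot_in(rmC)"]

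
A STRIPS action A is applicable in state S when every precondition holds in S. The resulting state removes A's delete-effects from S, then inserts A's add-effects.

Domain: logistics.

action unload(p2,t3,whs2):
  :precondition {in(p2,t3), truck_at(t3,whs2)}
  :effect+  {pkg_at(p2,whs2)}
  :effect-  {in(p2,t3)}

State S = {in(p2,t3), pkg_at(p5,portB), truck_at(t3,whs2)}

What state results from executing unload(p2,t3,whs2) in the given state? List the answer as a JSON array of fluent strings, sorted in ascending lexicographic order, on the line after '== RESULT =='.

Progress:
  pre ⊆ S: {in(p2,t3), truck_at(t3,whs2)} ⊆ S  — applicable
  S \ del = {pkg_at(p5,portB), truck_at(t3,whs2)}
  ∪ add   = {pkg_at(p2,whs2), pkg_at(p5,portB), truck_at(t3,whs2)}

== RESULT ==
["pkg_at(p2,whs2)", "pkg_at(p5,portB)", "truck_at(t3,whs2)"]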